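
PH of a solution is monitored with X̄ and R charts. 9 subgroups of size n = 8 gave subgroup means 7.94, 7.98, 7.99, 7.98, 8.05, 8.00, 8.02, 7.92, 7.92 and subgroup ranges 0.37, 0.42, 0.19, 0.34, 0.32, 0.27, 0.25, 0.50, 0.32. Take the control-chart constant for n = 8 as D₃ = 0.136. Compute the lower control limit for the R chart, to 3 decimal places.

0.045

R̄ = (0.37 + 0.42 + 0.19 + 0.34 + 0.32 + 0.27 + 0.25 + 0.50 + 0.32) / 9 = 2.9800 / 9 = 0.3311
LCL_R = D₃·R̄ = 0.136 × 0.3311 = 0.0450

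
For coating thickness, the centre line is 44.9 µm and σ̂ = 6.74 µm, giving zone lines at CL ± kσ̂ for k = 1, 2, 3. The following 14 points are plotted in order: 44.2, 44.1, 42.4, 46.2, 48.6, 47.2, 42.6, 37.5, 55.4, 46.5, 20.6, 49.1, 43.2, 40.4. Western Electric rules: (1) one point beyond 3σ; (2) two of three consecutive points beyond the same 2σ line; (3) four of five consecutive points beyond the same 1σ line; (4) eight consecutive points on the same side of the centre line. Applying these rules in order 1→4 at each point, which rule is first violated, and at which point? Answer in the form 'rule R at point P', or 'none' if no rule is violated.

rule 1 at point 11

Zone of each point (C = within 1σ̂, B = 1σ̂–2σ̂, A = 2σ̂–3σ̂, * = beyond 3σ̂; sign = side of CL): 1:-C, 2:-C, 3:-C, 4:+C, 5:+C, 6:+C, 7:-C, 8:-B, 9:+B, 10:+C, 11:-*, 12:+C, 13:-C, 14:-C
Rule 1 (one point beyond the 3σ limits) is satisfied at point 11.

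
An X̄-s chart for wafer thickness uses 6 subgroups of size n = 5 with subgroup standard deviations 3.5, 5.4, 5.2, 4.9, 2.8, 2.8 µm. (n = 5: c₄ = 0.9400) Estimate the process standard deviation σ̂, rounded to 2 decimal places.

4.36

s̄ = (3.5 + 5.4 + 5.2 + 4.9 + 2.8 + 2.8) / 6 = 4.1000
σ̂ = s̄ / c₄ = 4.1000 / 0.9400 = 4.3617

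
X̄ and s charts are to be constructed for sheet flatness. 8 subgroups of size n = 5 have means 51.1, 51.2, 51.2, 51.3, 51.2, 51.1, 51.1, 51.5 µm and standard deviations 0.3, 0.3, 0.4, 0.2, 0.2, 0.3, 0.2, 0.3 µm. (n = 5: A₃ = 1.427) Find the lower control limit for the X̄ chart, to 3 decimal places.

50.820

X̄̄ = (51.1 + 51.2 + 51.2 + 51.3 + 51.2 + 51.1 + 51.1 + 51.5) / 8 = 51.2125
s̄ = (0.3 + 0.3 + 0.4 + 0.2 + 0.2 + 0.3 + 0.2 + 0.3) / 8 = 0.2750
LCL = X̄̄ − A₃·s̄ = 51.2125 − 1.427 × 0.2750 = 50.8201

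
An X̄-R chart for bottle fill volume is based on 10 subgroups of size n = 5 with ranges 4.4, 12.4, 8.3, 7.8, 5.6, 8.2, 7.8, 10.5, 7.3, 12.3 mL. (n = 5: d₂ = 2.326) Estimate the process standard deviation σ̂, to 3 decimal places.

R̄ = (4.4 + 12.4 + 8.3 + 7.8 + 5.6 + 8.2 + 7.8 + 10.5 + 7.3 + 12.3) / 10 = 8.4600
σ̂ = R̄ / d₂ = 8.4600 / 2.326 = 3.6371

3.637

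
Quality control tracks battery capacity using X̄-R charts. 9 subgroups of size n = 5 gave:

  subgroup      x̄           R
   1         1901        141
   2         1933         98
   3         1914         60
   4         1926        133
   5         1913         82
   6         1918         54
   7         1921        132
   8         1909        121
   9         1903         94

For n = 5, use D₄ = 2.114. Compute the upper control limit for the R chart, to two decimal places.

R̄ = (141 + 98 + 60 + 133 + 82 + 54 + 132 + 121 + 94) / 9 = 915.0000 / 9 = 101.6667
UCL_R = D₄·R̄ = 2.114 × 101.6667 = 214.9233

214.92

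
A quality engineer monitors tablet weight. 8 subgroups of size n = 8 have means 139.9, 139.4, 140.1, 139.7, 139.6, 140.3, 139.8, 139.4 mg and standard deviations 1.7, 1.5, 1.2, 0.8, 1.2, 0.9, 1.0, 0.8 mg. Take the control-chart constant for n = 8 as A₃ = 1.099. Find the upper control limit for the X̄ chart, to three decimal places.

X̄̄ = (139.9 + 139.4 + 140.1 + 139.7 + 139.6 + 140.3 + 139.8 + 139.4) / 8 = 139.7750
s̄ = (1.7 + 1.5 + 1.2 + 0.8 + 1.2 + 0.9 + 1.0 + 0.8) / 8 = 1.1375
UCL = X̄̄ + A₃·s̄ = 139.7750 + 1.099 × 1.1375 = 141.0251

141.025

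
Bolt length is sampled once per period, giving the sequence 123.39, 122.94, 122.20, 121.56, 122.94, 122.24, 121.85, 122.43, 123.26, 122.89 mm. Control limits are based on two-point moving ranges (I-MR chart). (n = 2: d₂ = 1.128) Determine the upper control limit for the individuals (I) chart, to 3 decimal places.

X̄ = (123.39 + 122.94 + 122.20 + 121.56 + 122.94 + 122.24 + 121.85 + 122.43 + 123.26 + 122.89) / 10 = 122.5700
Moving ranges: 0.45, 0.74, 0.64, 1.38, 0.70, 0.39, 0.58, 0.83, 0.37; M̄R̄ = 6.0800 / 9 = 0.6756
UCL = X̄ + 3·M̄R̄/d₂ = 122.5700 + 3 × 0.6756 / 1.128 = 124.3667

124.367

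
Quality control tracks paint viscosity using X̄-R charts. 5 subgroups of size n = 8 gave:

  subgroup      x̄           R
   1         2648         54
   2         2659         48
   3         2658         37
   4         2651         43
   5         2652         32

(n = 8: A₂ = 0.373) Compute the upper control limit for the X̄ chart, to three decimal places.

2669.564

X̄̄ = (2648 + 2659 + 2658 + 2651 + 2652) / 5 = 13268.0000 / 5 = 2653.6000
R̄ = (54 + 48 + 37 + 43 + 32) / 5 = 214.0000 / 5 = 42.8000
UCL = X̄̄ + A₂·R̄ = 2653.6000 + 0.373 × 42.8000 = 2669.5644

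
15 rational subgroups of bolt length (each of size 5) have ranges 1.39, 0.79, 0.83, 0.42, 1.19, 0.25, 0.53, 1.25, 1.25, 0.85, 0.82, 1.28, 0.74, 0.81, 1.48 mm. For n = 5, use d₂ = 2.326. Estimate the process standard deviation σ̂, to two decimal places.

0.40

R̄ = (1.39 + 0.79 + 0.83 + 0.42 + 1.19 + 0.25 + 0.53 + 1.25 + 1.25 + 0.85 + 0.82 + 1.28 + 0.74 + 0.81 + 1.48) / 15 = 0.9253
σ̂ = R̄ / d₂ = 0.9253 / 2.326 = 0.3978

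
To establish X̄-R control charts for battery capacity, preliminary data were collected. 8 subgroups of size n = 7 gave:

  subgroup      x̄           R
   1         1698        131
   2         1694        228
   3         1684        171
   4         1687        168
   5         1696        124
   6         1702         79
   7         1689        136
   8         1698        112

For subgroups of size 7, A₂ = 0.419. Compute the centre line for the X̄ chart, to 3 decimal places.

X̄̄ = (1698 + 1694 + 1684 + 1687 + 1696 + 1702 + 1689 + 1698) / 8 = 13548.0000 / 8 = 1693.5000
CL = X̄̄ = 1693.5000

1693.500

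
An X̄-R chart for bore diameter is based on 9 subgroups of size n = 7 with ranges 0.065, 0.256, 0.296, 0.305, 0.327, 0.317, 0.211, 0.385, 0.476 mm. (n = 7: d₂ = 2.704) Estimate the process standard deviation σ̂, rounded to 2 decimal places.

0.11

R̄ = (0.065 + 0.256 + 0.296 + 0.305 + 0.327 + 0.317 + 0.211 + 0.385 + 0.476) / 9 = 0.2931
σ̂ = R̄ / d₂ = 0.2931 / 2.704 = 0.1084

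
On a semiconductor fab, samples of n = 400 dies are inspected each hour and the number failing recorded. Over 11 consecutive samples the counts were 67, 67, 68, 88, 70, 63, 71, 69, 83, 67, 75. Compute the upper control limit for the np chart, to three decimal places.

94.642

p̄ = Σdᵢ / (k·n) = 788 / (11 × 400) = 0.17909
UCL = np̄ + 3·√(np̄(1−p̄)) = 71.6364 + 3 × √(71.6364×0.82091) = 71.6364 + 3 × 7.6686 = 94.6421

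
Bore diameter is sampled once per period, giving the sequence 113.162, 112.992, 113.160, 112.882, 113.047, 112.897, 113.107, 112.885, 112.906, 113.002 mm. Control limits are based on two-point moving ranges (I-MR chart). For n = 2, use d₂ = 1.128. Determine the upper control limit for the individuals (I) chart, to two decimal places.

X̄ = (113.162 + 112.992 + 113.160 + 112.882 + 113.047 + 112.897 + 113.107 + 112.885 + 112.906 + 113.002) / 10 = 113.0040
Moving ranges: 0.170, 0.168, 0.278, 0.165, 0.150, 0.210, 0.222, 0.021, 0.096; M̄R̄ = 1.4800 / 9 = 0.1644
UCL = X̄ + 3·M̄R̄/d₂ = 113.0040 + 3 × 0.1644 / 1.128 = 113.4414

113.44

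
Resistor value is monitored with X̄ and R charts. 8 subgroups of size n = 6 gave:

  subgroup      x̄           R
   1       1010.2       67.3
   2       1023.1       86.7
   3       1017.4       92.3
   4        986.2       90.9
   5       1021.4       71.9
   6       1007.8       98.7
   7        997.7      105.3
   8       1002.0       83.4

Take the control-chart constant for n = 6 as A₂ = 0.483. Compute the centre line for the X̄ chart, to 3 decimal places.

1008.225

X̄̄ = (1010.2 + 1023.1 + 1017.4 + 986.2 + 1021.4 + 1007.8 + 997.7 + 1002.0) / 8 = 8065.8000 / 8 = 1008.2250
CL = X̄̄ = 1008.2250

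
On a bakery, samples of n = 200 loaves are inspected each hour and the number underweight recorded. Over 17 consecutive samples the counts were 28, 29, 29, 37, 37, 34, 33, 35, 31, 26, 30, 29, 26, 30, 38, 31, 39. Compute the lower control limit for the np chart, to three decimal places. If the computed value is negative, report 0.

p̄ = Σdᵢ / (k·n) = 542 / (17 × 200) = 0.15941
LCL = np̄ − 3·√(np̄(1−p̄)) = 31.8824 − 3 × 5.1769 = 16.3518

16.352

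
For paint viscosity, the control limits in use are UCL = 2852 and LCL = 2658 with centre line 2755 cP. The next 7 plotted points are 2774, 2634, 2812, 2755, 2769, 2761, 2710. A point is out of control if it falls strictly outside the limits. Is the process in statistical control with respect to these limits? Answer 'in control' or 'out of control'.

out of control

Compare each point to [2658, 2852]: sample 2 = 2634 < LCL.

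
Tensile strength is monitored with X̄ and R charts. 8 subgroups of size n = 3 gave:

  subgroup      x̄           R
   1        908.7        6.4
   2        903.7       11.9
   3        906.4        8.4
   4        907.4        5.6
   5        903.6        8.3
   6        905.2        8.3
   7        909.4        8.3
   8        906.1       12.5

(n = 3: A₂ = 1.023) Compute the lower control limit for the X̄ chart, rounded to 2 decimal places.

897.40

X̄̄ = (908.7 + 903.7 + 906.4 + 907.4 + 903.6 + 905.2 + 909.4 + 906.1) / 8 = 7250.5000 / 8 = 906.3125
R̄ = (6.4 + 11.9 + 8.4 + 5.6 + 8.3 + 8.3 + 8.3 + 12.5) / 8 = 69.7000 / 8 = 8.7125
LCL = X̄̄ − A₂·R̄ = 906.3125 − 1.023 × 8.7125 = 897.3996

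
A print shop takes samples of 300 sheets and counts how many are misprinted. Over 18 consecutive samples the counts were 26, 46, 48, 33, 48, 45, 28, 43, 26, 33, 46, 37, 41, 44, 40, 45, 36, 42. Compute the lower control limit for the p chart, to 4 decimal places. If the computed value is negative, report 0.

0.0725

p̄ = Σdᵢ / (k·n) = 707 / (18 × 300) = 0.13093
LCL = p̄ − 3·√(p̄(1−p̄)/n) = 0.13093 − 3 × 0.01948 = 0.07250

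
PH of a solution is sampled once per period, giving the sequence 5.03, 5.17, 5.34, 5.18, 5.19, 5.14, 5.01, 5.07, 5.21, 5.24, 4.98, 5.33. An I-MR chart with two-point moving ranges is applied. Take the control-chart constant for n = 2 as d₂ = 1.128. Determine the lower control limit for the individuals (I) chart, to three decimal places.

4.795

X̄ = (5.03 + 5.17 + 5.34 + 5.18 + 5.19 + 5.14 + 5.01 + 5.07 + 5.21 + 5.24 + 4.98 + 5.33) / 12 = 5.1575
Moving ranges: 0.14, 0.17, 0.16, 0.01, 0.05, 0.13, 0.06, 0.14, 0.03, 0.26, 0.35; M̄R̄ = 1.5000 / 11 = 0.1364
LCL = X̄ − 3·M̄R̄/d₂ = 5.1575 − 3 × 0.1364 / 1.128 = 4.7948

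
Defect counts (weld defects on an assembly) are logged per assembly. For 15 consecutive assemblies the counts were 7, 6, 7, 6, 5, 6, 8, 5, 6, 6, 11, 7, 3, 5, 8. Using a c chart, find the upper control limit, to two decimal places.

c̄ = (7 + 6 + 7 + 6 + 5 + 6 + 8 + 5 + 6 + 6 + 11 + 7 + 3 + 5 + 8) / 15 = 96 / 15 = 6.4000
UCL = c̄ + 3√c̄ = 6.4000 + 3 × √6.4000 = 6.4000 + 3 × 2.5298 = 13.9895

13.99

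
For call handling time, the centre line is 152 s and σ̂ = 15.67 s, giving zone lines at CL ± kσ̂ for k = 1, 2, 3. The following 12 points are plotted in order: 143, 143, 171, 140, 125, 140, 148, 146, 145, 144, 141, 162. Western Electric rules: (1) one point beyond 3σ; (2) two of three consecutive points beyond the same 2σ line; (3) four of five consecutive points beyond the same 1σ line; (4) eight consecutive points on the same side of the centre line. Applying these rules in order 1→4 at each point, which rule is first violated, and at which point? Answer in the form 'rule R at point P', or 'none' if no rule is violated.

rule 4 at point 11

Zone of each point (C = within 1σ̂, B = 1σ̂–2σ̂, A = 2σ̂–3σ̂, * = beyond 3σ̂; sign = side of CL): 1:-C, 2:-C, 3:+B, 4:-C, 5:-B, 6:-C, 7:-C, 8:-C, 9:-C, 10:-C, 11:-C, 12:+C
Rule 4 (eight consecutive points on the same side of the centre line) is satisfied at point 11.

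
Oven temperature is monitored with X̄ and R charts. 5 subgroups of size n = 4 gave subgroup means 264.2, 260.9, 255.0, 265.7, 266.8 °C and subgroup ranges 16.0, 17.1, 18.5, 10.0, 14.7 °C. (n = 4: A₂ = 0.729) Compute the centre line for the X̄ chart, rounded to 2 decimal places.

X̄̄ = (264.2 + 260.9 + 255.0 + 265.7 + 266.8) / 5 = 1312.6000 / 5 = 262.5200
CL = X̄̄ = 262.5200

262.52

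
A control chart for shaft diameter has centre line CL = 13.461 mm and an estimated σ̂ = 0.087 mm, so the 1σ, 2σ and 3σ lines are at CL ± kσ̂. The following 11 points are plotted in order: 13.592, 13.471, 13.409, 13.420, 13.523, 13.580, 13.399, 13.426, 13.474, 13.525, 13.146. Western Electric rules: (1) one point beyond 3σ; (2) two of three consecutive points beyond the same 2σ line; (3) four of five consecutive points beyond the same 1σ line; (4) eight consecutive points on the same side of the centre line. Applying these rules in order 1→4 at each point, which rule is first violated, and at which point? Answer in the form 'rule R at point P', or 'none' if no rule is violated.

Zone of each point (C = within 1σ̂, B = 1σ̂–2σ̂, A = 2σ̂–3σ̂, * = beyond 3σ̂; sign = side of CL): 1:+B, 2:+C, 3:-C, 4:-C, 5:+C, 6:+B, 7:-C, 8:-C, 9:+C, 10:+C, 11:-*
Rule 1 (one point beyond the 3σ limits) is satisfied at point 11.

rule 1 at point 11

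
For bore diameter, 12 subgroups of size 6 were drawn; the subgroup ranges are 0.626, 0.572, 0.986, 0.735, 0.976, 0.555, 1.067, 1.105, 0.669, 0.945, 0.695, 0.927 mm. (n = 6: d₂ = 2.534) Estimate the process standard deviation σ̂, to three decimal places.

R̄ = (0.626 + 0.572 + 0.986 + 0.735 + 0.976 + 0.555 + 1.067 + 1.105 + 0.669 + 0.945 + 0.695 + 0.927) / 12 = 0.8215
σ̂ = R̄ / d₂ = 0.8215 / 2.534 = 0.3242

0.324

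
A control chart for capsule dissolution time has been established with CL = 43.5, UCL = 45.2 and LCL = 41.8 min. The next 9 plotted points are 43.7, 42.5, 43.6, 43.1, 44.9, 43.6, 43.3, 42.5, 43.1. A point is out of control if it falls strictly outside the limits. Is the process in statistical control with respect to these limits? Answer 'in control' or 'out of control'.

in control

All 9 points lie within [41.8, 45.2].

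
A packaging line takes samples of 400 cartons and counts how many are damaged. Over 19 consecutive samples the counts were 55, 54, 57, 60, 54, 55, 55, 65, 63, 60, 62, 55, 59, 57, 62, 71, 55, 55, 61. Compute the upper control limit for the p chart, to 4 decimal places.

0.1998

p̄ = Σdᵢ / (k·n) = 1115 / (19 × 400) = 0.14671
UCL = p̄ + 3·√(p̄(1−p̄)/n) = 0.14671 + 3 × √(0.14671×0.85329/400) = 0.14671 + 3 × 0.01769 = 0.19978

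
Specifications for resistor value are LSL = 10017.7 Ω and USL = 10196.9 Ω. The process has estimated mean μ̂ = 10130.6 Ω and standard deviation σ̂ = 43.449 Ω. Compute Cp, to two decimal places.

0.69

Cp = (USL − LSL) / (6σ̂) = (10196.9 − 10017.7) / (6 × 43.449) = 179.2000 / 260.6940 = 0.6874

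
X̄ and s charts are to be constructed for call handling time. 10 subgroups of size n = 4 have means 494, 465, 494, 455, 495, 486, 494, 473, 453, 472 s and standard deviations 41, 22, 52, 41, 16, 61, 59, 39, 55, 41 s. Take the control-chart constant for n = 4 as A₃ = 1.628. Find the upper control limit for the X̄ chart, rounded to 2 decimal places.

X̄̄ = (494 + 465 + 494 + 455 + 495 + 486 + 494 + 473 + 453 + 472) / 10 = 478.1000
s̄ = (41 + 22 + 52 + 41 + 16 + 61 + 59 + 39 + 55 + 41) / 10 = 42.7000
UCL = X̄̄ + A₃·s̄ = 478.1000 + 1.628 × 42.7000 = 547.6156

547.62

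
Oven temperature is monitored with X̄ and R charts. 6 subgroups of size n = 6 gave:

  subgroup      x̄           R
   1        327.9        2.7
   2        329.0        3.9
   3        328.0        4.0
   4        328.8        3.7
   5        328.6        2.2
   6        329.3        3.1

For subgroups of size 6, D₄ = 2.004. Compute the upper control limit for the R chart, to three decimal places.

R̄ = (2.7 + 3.9 + 4.0 + 3.7 + 2.2 + 3.1) / 6 = 19.6000 / 6 = 3.2667
UCL_R = D₄·R̄ = 2.004 × 3.2667 = 6.5464

6.546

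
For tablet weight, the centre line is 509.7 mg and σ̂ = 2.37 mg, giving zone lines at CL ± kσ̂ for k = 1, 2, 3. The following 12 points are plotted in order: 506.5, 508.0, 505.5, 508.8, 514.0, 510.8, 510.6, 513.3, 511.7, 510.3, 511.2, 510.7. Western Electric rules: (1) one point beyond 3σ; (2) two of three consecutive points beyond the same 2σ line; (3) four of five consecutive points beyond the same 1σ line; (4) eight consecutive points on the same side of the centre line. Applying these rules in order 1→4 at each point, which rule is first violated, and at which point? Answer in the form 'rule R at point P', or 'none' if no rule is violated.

rule 4 at point 12

Zone of each point (C = within 1σ̂, B = 1σ̂–2σ̂, A = 2σ̂–3σ̂, * = beyond 3σ̂; sign = side of CL): 1:-B, 2:-C, 3:-B, 4:-C, 5:+B, 6:+C, 7:+C, 8:+B, 9:+C, 10:+C, 11:+C, 12:+C
Rule 4 (eight consecutive points on the same side of the centre line) is satisfied at point 12.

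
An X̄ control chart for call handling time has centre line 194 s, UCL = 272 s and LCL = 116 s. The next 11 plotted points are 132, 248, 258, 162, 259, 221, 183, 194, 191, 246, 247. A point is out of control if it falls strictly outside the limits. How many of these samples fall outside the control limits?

All 11 points lie within [116, 272].

0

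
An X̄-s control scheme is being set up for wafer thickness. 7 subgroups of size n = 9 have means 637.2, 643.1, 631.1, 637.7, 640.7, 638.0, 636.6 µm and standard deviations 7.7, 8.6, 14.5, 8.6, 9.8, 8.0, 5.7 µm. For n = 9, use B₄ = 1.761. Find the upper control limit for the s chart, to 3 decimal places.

15.824

s̄ = (7.7 + 8.6 + 14.5 + 8.6 + 9.8 + 8.0 + 5.7) / 7 = 8.9857
UCL_s = B₄·s̄ = 1.761 × 8.9857 = 15.8238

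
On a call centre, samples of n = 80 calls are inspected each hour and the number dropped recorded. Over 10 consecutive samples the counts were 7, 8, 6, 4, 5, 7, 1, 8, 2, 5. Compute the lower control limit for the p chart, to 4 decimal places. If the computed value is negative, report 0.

p̄ = Σdᵢ / (k·n) = 53 / (10 × 80) = 0.06625
LCL = p̄ − 3·√(p̄(1−p̄)/n) = 0.06625 − 3 × 0.02781 = -0.01717 → 0 (negative, so LCL = 0)

0.0000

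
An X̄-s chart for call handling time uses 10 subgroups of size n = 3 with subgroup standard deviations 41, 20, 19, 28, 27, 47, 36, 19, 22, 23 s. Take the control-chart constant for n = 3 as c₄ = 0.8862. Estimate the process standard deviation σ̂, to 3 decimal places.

31.821

s̄ = (41 + 20 + 19 + 28 + 27 + 47 + 36 + 19 + 22 + 23) / 10 = 28.2000
σ̂ = s̄ / c₄ = 28.2000 / 0.8862 = 31.8213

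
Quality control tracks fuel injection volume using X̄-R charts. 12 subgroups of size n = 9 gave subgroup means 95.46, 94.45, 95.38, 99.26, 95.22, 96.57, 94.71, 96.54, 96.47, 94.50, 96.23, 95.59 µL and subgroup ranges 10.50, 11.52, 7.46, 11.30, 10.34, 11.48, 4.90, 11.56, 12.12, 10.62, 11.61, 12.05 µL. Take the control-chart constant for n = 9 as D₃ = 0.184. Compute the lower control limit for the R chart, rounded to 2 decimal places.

R̄ = (10.50 + 11.52 + 7.46 + 11.30 + 10.34 + 11.48 + 4.90 + 11.56 + 12.12 + 10.62 + 11.61 + 12.05) / 12 = 125.4600 / 12 = 10.4550
LCL_R = D₃·R̄ = 0.184 × 10.4550 = 1.9237

1.92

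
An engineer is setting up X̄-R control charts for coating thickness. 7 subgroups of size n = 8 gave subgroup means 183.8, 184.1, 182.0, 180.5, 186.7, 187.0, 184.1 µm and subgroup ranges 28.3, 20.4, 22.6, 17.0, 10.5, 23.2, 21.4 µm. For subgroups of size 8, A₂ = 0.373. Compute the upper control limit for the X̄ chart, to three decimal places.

191.670

X̄̄ = (183.8 + 184.1 + 182.0 + 180.5 + 186.7 + 187.0 + 184.1) / 7 = 1288.2000 / 7 = 184.0286
R̄ = (28.3 + 20.4 + 22.6 + 17.0 + 10.5 + 23.2 + 21.4) / 7 = 143.4000 / 7 = 20.4857
UCL = X̄̄ + A₂·R̄ = 184.0286 + 0.373 × 20.4857 = 191.6697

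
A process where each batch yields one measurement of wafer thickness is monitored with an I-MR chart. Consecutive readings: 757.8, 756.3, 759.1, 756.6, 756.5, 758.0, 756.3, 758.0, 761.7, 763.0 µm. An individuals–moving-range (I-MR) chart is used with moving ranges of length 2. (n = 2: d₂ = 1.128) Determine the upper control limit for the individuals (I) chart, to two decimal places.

X̄ = (757.8 + 756.3 + 759.1 + 756.6 + 756.5 + 758.0 + 756.3 + 758.0 + 761.7 + 763.0) / 10 = 758.3300
Moving ranges: 1.5, 2.8, 2.5, 0.1, 1.5, 1.7, 1.7, 3.7, 1.3; M̄R̄ = 16.8000 / 9 = 1.8667
UCL = X̄ + 3·M̄R̄/d₂ = 758.3300 + 3 × 1.8667 / 1.128 = 763.2945

763.29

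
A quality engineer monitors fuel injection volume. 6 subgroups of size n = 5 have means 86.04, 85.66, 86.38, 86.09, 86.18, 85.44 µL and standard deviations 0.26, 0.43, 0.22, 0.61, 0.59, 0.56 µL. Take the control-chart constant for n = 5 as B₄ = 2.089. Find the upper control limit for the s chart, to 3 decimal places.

0.930

s̄ = (0.26 + 0.43 + 0.22 + 0.61 + 0.59 + 0.56) / 6 = 0.4450
UCL_s = B₄·s̄ = 2.089 × 0.4450 = 0.9296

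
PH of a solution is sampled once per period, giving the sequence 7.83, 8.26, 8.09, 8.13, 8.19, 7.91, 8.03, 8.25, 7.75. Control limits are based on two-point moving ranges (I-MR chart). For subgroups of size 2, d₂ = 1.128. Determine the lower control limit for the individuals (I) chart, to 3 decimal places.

7.444

X̄ = (7.83 + 8.26 + 8.09 + 8.13 + 8.19 + 7.91 + 8.03 + 8.25 + 7.75) / 9 = 8.0489
Moving ranges: 0.43, 0.17, 0.04, 0.06, 0.28, 0.12, 0.22, 0.50; M̄R̄ = 1.8200 / 8 = 0.2275
LCL = X̄ − 3·M̄R̄/d₂ = 8.0489 − 3 × 0.2275 / 1.128 = 7.4438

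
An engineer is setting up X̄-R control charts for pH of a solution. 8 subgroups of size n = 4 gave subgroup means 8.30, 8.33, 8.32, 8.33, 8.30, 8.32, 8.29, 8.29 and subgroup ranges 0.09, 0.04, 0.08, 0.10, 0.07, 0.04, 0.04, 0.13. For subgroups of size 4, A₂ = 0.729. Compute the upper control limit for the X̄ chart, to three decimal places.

X̄̄ = (8.30 + 8.33 + 8.32 + 8.33 + 8.30 + 8.32 + 8.29 + 8.29) / 8 = 66.4800 / 8 = 8.3100
R̄ = (0.09 + 0.04 + 0.08 + 0.10 + 0.07 + 0.04 + 0.04 + 0.13) / 8 = 0.5900 / 8 = 0.0737
UCL = X̄̄ + A₂·R̄ = 8.3100 + 0.729 × 0.0737 = 8.3638

8.364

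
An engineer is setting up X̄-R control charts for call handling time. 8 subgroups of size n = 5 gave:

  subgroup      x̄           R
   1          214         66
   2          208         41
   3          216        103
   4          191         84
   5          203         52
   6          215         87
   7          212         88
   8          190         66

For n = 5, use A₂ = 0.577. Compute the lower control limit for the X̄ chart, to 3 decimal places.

X̄̄ = (214 + 208 + 216 + 191 + 203 + 215 + 212 + 190) / 8 = 1649.0000 / 8 = 206.1250
R̄ = (66 + 41 + 103 + 84 + 52 + 87 + 88 + 66) / 8 = 587.0000 / 8 = 73.3750
LCL = X̄̄ − A₂·R̄ = 206.1250 − 0.577 × 73.3750 = 163.7876

163.788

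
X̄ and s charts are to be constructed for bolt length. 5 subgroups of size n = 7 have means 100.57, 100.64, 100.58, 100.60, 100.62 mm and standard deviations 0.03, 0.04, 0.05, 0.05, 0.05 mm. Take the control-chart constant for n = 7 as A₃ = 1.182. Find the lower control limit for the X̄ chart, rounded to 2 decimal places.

100.55

X̄̄ = (100.57 + 100.64 + 100.58 + 100.60 + 100.62) / 5 = 100.6020
s̄ = (0.03 + 0.04 + 0.05 + 0.05 + 0.05) / 5 = 0.0440
LCL = X̄̄ − A₃·s̄ = 100.6020 − 1.182 × 0.0440 = 100.5500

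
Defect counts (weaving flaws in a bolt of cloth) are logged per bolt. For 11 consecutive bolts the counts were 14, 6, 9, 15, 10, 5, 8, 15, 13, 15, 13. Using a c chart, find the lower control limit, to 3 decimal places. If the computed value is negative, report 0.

1.150

c̄ = (14 + 6 + 9 + 15 + 10 + 5 + 8 + 15 + 13 + 15 + 13) / 11 = 123 / 11 = 11.1818
LCL = c̄ − 3√c̄ = 11.1818 − 3 × 3.3439 = 1.1501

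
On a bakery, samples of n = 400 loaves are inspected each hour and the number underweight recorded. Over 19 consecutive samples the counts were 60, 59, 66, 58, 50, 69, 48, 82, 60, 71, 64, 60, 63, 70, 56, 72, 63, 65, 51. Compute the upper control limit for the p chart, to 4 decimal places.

0.2106

p̄ = Σdᵢ / (k·n) = 1187 / (19 × 400) = 0.15618
UCL = p̄ + 3·√(p̄(1−p̄)/n) = 0.15618 + 3 × √(0.15618×0.84382/400) = 0.15618 + 3 × 0.01815 = 0.21064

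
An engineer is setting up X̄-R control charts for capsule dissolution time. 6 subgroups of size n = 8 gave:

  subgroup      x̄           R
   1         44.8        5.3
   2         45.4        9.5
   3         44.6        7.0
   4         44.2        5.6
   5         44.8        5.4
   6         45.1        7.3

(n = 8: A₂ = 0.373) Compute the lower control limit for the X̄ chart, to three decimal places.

X̄̄ = (44.8 + 45.4 + 44.6 + 44.2 + 44.8 + 45.1) / 6 = 268.9000 / 6 = 44.8167
R̄ = (5.3 + 9.5 + 7.0 + 5.6 + 5.4 + 7.3) / 6 = 40.1000 / 6 = 6.6833
LCL = X̄̄ − A₂·R̄ = 44.8167 − 0.373 × 6.6833 = 42.3238

42.324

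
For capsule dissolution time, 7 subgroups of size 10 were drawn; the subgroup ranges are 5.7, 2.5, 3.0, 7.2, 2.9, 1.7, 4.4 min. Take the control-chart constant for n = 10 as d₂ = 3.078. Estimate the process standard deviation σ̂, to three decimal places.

R̄ = (5.7 + 2.5 + 3.0 + 7.2 + 2.9 + 1.7 + 4.4) / 7 = 3.9143
σ̂ = R̄ / d₂ = 3.9143 / 3.078 = 1.2717

1.272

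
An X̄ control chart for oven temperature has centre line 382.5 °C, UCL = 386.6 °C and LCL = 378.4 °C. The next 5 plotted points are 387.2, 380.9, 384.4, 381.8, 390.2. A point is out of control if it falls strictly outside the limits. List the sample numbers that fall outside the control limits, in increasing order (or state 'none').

1, 5

Compare each point to [378.4, 386.6]: sample 1 = 387.2 > UCL; sample 5 = 390.2 > UCL.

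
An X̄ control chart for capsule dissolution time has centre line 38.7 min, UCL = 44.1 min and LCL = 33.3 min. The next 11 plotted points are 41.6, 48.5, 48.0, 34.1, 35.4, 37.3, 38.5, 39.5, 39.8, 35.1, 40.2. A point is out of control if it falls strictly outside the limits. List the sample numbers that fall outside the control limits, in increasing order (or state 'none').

2, 3

Compare each point to [33.3, 44.1]: sample 2 = 48.5 > UCL; sample 3 = 48.0 > UCL.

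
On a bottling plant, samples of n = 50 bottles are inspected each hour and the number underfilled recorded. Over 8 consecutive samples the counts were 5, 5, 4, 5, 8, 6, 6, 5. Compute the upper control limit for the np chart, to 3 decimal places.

p̄ = Σdᵢ / (k·n) = 44 / (8 × 50) = 0.11000
UCL = np̄ + 3·√(np̄(1−p̄)) = 5.5000 + 3 × √(5.5000×0.89000) = 5.5000 + 3 × 2.2125 = 12.1374

12.137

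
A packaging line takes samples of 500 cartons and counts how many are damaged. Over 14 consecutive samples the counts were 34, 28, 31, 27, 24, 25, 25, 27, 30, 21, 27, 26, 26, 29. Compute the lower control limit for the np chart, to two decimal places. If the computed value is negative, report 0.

11.94

p̄ = Σdᵢ / (k·n) = 380 / (14 × 500) = 0.05429
LCL = np̄ − 3·√(np̄(1−p̄)) = 27.1429 − 3 × 5.0665 = 11.9434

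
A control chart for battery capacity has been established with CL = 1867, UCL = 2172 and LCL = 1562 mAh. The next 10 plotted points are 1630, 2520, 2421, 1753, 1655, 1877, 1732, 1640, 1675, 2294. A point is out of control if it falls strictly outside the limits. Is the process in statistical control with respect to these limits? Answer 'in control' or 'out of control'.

Compare each point to [1562, 2172]: sample 2 = 2520 > UCL; sample 3 = 2421 > UCL; sample 10 = 2294 > UCL.

out of control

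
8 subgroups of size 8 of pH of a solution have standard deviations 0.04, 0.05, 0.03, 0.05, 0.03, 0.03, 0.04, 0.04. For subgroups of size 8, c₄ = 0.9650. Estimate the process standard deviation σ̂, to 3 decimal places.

0.040

s̄ = (0.04 + 0.05 + 0.03 + 0.05 + 0.03 + 0.03 + 0.04 + 0.04) / 8 = 0.0387
σ̂ = s̄ / c₄ = 0.0387 / 0.9650 = 0.0402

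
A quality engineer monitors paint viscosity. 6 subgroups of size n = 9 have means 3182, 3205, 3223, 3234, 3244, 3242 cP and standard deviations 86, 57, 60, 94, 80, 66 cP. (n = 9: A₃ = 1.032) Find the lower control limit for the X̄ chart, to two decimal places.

X̄̄ = (3182 + 3205 + 3223 + 3234 + 3244 + 3242) / 6 = 3221.6667
s̄ = (86 + 57 + 60 + 94 + 80 + 66) / 6 = 73.8333
LCL = X̄̄ − A₃·s̄ = 3221.6667 − 1.032 × 73.8333 = 3145.4707

3145.47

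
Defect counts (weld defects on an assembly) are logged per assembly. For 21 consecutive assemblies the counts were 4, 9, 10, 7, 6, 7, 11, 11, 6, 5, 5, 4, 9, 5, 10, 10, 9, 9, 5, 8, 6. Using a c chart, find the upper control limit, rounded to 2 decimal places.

c̄ = (4 + 9 + 10 + 7 + 6 + 7 + 11 + 11 + 6 + 5 + 5 + 4 + 9 + 5 + 10 + 10 + 9 + 9 + 5 + 8 + 6) / 21 = 156 / 21 = 7.4286
UCL = c̄ + 3√c̄ = 7.4286 + 3 × √7.4286 = 7.4286 + 3 × 2.7255 = 15.6052

15.61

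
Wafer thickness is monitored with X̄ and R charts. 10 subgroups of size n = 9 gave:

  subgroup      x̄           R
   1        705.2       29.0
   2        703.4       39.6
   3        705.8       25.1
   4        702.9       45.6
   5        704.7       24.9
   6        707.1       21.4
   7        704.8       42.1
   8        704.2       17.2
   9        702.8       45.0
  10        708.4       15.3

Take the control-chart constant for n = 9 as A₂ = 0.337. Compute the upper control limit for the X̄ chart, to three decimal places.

X̄̄ = (705.2 + 703.4 + 705.8 + 702.9 + 704.7 + 707.1 + 704.8 + 704.2 + 702.8 + 708.4) / 10 = 7049.3000 / 10 = 704.9300
R̄ = (29.0 + 39.6 + 25.1 + 45.6 + 24.9 + 21.4 + 42.1 + 17.2 + 45.0 + 15.3) / 10 = 305.2000 / 10 = 30.5200
UCL = X̄̄ + A₂·R̄ = 704.9300 + 0.337 × 30.5200 = 715.2152

715.215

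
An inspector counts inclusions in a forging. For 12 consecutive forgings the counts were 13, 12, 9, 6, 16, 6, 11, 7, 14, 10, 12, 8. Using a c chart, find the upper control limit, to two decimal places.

c̄ = (13 + 12 + 9 + 6 + 16 + 6 + 11 + 7 + 14 + 10 + 12 + 8) / 12 = 124 / 12 = 10.3333
UCL = c̄ + 3√c̄ = 10.3333 + 3 × √10.3333 = 10.3333 + 3 × 3.2146 = 19.9770

19.98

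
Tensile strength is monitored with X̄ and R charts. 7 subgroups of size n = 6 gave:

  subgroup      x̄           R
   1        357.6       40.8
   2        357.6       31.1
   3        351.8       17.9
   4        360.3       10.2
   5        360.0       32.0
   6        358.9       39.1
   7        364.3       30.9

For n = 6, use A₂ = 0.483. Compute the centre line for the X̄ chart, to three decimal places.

X̄̄ = (357.6 + 357.6 + 351.8 + 360.3 + 360.0 + 358.9 + 364.3) / 7 = 2510.5000 / 7 = 358.6429
CL = X̄̄ = 358.6429

358.643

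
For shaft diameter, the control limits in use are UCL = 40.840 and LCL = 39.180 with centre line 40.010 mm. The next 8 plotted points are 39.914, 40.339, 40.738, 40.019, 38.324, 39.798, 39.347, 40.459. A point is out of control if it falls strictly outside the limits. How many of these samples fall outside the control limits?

Compare each point to [39.180, 40.840]: sample 5 = 38.324 < LCL.

1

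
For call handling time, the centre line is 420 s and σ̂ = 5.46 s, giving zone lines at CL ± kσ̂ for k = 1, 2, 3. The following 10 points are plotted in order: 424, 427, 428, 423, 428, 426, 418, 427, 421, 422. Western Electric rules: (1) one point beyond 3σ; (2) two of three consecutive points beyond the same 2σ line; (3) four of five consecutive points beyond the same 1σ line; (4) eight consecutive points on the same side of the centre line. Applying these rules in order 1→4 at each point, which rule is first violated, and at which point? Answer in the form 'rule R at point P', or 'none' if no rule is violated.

rule 3 at point 6

Zone of each point (C = within 1σ̂, B = 1σ̂–2σ̂, A = 2σ̂–3σ̂, * = beyond 3σ̂; sign = side of CL): 1:+C, 2:+B, 3:+B, 4:+C, 5:+B, 6:+B, 7:-C, 8:+B, 9:+C, 10:+C
Rule 3 (four of five consecutive points beyond the same 1σ limit) is satisfied at point 6.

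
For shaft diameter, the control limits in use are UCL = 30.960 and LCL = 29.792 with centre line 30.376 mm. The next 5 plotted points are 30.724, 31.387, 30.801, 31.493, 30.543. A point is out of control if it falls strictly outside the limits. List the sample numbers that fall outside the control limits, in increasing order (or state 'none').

2, 4

Compare each point to [29.792, 30.960]: sample 2 = 31.387 > UCL; sample 4 = 31.493 > UCL.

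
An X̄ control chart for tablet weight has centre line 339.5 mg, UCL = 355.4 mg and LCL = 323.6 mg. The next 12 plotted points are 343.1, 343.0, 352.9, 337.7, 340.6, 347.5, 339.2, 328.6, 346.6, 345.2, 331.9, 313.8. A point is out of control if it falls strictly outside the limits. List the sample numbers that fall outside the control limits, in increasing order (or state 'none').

12

Compare each point to [323.6, 355.4]: sample 12 = 313.8 < LCL.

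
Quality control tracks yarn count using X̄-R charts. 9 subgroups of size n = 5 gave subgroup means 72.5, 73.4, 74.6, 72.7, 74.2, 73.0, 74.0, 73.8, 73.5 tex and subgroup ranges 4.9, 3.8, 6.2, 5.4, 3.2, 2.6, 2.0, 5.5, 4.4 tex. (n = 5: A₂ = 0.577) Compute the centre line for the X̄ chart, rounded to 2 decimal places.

73.52

X̄̄ = (72.5 + 73.4 + 74.6 + 72.7 + 74.2 + 73.0 + 74.0 + 73.8 + 73.5) / 9 = 661.7000 / 9 = 73.5222
CL = X̄̄ = 73.5222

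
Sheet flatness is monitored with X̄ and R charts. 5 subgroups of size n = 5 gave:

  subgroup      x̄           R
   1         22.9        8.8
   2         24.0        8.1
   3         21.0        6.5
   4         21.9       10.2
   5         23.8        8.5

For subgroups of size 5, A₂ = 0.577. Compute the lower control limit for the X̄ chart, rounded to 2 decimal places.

X̄̄ = (22.9 + 24.0 + 21.0 + 21.9 + 23.8) / 5 = 113.6000 / 5 = 22.7200
R̄ = (8.8 + 8.1 + 6.5 + 10.2 + 8.5) / 5 = 42.1000 / 5 = 8.4200
LCL = X̄̄ − A₂·R̄ = 22.7200 − 0.577 × 8.4200 = 17.8617

17.86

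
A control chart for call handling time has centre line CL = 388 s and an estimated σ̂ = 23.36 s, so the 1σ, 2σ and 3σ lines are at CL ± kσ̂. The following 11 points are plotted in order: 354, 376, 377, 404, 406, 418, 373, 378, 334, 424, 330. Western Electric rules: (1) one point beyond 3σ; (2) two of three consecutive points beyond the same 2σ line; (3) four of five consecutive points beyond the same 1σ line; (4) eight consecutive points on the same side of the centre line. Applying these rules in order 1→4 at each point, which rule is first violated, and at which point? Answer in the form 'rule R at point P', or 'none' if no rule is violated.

rule 2 at point 11

Zone of each point (C = within 1σ̂, B = 1σ̂–2σ̂, A = 2σ̂–3σ̂, * = beyond 3σ̂; sign = side of CL): 1:-B, 2:-C, 3:-C, 4:+C, 5:+C, 6:+B, 7:-C, 8:-C, 9:-A, 10:+B, 11:-A
Rule 2 (two of three consecutive points beyond the same 2σ limit) is satisfied at point 11.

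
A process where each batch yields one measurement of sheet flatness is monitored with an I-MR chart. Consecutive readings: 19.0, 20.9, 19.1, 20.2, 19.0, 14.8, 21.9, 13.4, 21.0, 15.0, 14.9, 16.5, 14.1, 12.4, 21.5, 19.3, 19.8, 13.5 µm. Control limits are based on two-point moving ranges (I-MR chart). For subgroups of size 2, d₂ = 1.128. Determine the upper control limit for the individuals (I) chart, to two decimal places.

X̄ = (19.0 + 20.9 + 19.1 + 20.2 + 19.0 + 14.8 + 21.9 + 13.4 + 21.0 + 15.0 + 14.9 + 16.5 + 14.1 + 12.4 + 21.5 + 19.3 + 19.8 + 13.5) / 18 = 17.5722
Moving ranges: 1.9, 1.8, 1.1, 1.2, 4.2, 7.1, 8.5, 7.6, 6.0, 0.1, 1.6, 2.4, 1.7, 9.1, 2.2, 0.5, 6.3; M̄R̄ = 63.3000 / 17 = 3.7235
UCL = X̄ + 3·M̄R̄/d₂ = 17.5722 + 3 × 3.7235 / 1.128 = 27.4752

27.48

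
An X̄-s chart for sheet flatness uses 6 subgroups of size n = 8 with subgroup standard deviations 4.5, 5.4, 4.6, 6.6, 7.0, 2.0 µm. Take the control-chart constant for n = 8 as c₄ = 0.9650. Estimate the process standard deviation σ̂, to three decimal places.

5.199

s̄ = (4.5 + 5.4 + 4.6 + 6.6 + 7.0 + 2.0) / 6 = 5.0167
σ̂ = s̄ / c₄ = 5.0167 / 0.9650 = 5.1986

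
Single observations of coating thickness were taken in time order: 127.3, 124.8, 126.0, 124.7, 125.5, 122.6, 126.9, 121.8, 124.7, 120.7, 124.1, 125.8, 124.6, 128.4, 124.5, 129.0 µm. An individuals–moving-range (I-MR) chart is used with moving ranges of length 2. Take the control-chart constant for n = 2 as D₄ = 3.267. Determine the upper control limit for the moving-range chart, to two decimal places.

9.47

Moving ranges: 2.5, 1.2, 1.3, 0.8, 2.9, 4.3, 5.1, 2.9, 4.0, 3.4, 1.7, 1.2, 3.8, 3.9, 4.5; M̄R̄ = 43.5000 / 15 = 2.9000
UCL_MR = D₄·M̄R̄ = 3.267 × 2.9000 = 9.4743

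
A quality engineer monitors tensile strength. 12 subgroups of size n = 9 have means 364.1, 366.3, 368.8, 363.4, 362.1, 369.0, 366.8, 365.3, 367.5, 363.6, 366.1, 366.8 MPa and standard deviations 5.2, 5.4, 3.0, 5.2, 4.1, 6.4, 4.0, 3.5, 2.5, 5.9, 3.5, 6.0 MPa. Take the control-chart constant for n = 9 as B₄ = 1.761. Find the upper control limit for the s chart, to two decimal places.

s̄ = (5.2 + 5.4 + 3.0 + 5.2 + 4.1 + 6.4 + 4.0 + 3.5 + 2.5 + 5.9 + 3.5 + 6.0) / 12 = 4.5583
UCL_s = B₄·s̄ = 1.761 × 4.5583 = 8.0272

8.03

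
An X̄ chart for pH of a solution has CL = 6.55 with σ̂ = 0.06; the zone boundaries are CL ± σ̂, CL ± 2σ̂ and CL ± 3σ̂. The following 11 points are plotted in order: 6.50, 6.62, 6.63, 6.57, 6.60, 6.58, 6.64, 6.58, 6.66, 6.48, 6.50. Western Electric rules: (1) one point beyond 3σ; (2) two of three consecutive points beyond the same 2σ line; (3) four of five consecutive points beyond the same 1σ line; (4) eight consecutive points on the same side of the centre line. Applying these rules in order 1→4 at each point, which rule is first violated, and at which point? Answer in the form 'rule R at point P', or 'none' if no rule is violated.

rule 4 at point 9

Zone of each point (C = within 1σ̂, B = 1σ̂–2σ̂, A = 2σ̂–3σ̂, * = beyond 3σ̂; sign = side of CL): 1:-C, 2:+B, 3:+B, 4:+C, 5:+C, 6:+C, 7:+B, 8:+C, 9:+B, 10:-B, 11:-C
Rule 4 (eight consecutive points on the same side of the centre line) is satisfied at point 9.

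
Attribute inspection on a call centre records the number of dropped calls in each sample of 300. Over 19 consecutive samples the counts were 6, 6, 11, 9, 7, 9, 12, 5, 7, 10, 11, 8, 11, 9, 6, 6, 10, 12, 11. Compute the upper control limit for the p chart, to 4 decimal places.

p̄ = Σdᵢ / (k·n) = 166 / (19 × 300) = 0.02912
UCL = p̄ + 3·√(p̄(1−p̄)/n) = 0.02912 + 3 × √(0.02912×0.97088/300) = 0.02912 + 3 × 0.00971 = 0.05825

0.0582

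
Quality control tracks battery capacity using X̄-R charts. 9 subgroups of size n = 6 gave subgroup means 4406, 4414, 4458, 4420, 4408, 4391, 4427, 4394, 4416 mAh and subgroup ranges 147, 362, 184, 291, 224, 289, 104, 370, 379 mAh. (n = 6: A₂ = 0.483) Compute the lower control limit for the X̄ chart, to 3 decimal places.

X̄̄ = (4406 + 4414 + 4458 + 4420 + 4408 + 4391 + 4427 + 4394 + 4416) / 9 = 39734.0000 / 9 = 4414.8889
R̄ = (147 + 362 + 184 + 291 + 224 + 289 + 104 + 370 + 379) / 9 = 2350.0000 / 9 = 261.1111
LCL = X̄̄ − A₂·R̄ = 4414.8889 − 0.483 × 261.1111 = 4288.7722

4288.772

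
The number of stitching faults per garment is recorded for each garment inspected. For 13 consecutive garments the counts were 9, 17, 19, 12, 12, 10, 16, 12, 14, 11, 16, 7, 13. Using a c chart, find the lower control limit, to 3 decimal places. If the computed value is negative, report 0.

c̄ = (9 + 17 + 19 + 12 + 12 + 10 + 16 + 12 + 14 + 11 + 16 + 7 + 13) / 13 = 168 / 13 = 12.9231
LCL = c̄ − 3√c̄ = 12.9231 − 3 × 3.5949 = 2.1385

2.138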